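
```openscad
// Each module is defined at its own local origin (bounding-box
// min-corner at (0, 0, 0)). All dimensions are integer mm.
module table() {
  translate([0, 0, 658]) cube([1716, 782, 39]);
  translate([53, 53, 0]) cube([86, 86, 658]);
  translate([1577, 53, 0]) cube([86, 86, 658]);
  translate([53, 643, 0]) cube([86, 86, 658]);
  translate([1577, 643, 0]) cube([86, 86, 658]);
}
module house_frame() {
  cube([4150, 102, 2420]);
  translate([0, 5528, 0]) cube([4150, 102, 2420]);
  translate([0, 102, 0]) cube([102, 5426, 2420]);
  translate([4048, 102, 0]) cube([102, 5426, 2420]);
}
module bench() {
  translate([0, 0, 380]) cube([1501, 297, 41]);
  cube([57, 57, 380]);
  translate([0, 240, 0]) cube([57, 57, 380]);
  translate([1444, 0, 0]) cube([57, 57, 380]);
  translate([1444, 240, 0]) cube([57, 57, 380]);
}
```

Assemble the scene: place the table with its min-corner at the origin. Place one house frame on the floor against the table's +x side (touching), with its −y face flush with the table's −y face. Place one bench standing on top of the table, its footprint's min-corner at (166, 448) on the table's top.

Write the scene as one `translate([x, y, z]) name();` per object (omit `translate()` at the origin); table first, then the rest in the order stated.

table();
translate([1716, 0, 0]) house_frame();
translate([166, 448, 697]) bench();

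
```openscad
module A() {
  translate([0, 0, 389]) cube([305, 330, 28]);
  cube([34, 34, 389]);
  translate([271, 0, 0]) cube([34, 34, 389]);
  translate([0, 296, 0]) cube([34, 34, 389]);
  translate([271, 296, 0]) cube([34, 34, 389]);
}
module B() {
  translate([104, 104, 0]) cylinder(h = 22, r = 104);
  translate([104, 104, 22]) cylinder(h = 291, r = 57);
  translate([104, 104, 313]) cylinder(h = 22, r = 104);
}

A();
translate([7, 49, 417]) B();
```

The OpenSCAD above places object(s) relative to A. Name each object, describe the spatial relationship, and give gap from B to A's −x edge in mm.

The spool's min-x is at 7; the stool's min-x is 0; gap = 7 mm.

A is a stool. B is a spool. The spool is on top of the stool. The gap from the spool to the stool's −x edge is 7 mm.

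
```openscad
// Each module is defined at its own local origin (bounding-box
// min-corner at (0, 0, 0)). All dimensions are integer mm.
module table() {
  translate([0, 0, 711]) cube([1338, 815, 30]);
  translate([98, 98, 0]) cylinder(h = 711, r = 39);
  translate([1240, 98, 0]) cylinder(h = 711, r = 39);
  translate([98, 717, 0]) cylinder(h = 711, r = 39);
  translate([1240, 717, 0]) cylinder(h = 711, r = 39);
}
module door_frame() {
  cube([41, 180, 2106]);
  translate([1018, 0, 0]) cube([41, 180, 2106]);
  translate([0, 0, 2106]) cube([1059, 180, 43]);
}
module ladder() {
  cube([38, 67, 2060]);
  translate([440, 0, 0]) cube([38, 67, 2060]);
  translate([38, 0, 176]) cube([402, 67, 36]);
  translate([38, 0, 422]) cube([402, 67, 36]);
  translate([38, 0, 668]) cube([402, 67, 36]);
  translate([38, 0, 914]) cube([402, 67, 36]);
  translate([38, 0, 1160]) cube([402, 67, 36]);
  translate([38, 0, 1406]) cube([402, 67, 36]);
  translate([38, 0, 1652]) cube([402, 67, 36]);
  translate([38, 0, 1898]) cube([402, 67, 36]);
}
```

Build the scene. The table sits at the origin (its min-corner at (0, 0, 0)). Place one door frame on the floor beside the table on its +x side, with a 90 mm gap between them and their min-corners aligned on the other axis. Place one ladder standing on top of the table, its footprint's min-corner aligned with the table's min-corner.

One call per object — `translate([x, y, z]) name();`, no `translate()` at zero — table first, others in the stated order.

table();
translate([1428, 0, 0]) door_frame();
translate([0, 0, 741]) ladder();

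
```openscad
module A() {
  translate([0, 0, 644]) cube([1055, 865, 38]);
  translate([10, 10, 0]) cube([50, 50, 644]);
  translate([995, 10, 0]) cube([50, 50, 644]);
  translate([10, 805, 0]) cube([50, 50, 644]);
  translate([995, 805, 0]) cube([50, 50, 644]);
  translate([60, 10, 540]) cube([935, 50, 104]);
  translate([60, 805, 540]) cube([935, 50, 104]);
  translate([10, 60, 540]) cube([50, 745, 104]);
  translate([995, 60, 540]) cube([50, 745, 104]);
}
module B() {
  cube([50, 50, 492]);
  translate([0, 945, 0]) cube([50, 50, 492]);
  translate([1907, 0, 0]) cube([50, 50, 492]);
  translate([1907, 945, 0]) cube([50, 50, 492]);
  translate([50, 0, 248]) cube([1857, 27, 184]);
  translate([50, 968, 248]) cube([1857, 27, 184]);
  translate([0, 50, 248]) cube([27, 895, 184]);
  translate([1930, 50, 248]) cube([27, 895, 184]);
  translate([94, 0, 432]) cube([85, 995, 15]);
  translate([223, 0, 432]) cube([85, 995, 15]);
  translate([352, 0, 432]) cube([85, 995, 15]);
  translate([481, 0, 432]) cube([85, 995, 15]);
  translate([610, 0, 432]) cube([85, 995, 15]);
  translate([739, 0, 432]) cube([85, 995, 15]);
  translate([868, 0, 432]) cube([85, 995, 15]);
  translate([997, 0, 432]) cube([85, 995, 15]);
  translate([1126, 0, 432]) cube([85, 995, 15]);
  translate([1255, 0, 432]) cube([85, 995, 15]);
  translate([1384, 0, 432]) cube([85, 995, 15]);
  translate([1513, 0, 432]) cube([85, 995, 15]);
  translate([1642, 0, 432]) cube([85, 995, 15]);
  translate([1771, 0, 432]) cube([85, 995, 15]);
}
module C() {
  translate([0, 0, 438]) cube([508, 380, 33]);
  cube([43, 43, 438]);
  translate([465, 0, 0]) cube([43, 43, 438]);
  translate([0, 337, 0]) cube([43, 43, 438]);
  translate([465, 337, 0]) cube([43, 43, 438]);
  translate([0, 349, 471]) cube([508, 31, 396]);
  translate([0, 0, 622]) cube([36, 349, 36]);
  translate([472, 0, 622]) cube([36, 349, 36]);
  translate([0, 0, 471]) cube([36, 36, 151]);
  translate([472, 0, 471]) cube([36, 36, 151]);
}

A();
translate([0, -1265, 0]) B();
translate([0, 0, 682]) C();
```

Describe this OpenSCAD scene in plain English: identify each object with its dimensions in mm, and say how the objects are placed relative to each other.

A is a table with a 1055×865 mm rectangular top, 38 mm thick, top surface at z = 682 mm, supported by four 50×50 mm square legs, each inset 10 mm from the nearest pair of top edges, running from the floor. Four apron rails, 50 mm thick and 104 mm tall, run between adjacent legs with their top edges flush with the underside of the top and their outer faces flush with the legs' outer faces.

B is a bed frame 1957 mm long (x) by 995 mm wide (y). Four 50×50 mm corner posts, 492 mm tall, at the corners of the footprint. Four rails of 27 mm thickness and 184 mm height run between adjacent posts with their undersides at z = 248 mm, their outer faces flush with the outside of the frame (the two x-running rails run between the posts' inner faces; the two y-running rails run between the posts' inner faces). 14 slats, each 85 mm wide (x) and 15 mm thick, lie across the top of the two x-running rails, running the full 995 mm width of the frame in y; the slats are evenly spaced along x between the inner faces of the end posts with equal gaps (rounded down to the nearest mm) at the −x end and between each pair — any rounding remainder accumulates at the +x end.

C is a chair. The seat is a 508×380×33 mm slab with its top at z = 471 mm, on four 43×43 mm corner legs (flush with the seat edges, standing on z = 0). A flat backrest 31 mm thick, 396 mm tall, spans the full seat width and rises from the seat top along its +y edge, rear face flush with the rear of the seat. Two armrests of 36×36 mm section run along each side from the seat's front edge to the front of the backrest, top faces 187 mm above the seat top and outer faces flush with the seat's x-edges; a 36×36 mm post under the front of each armrest stands on the seat at the front corner.

The bed frame is on the floor beside the table on its −y side. The chair is on top of the table.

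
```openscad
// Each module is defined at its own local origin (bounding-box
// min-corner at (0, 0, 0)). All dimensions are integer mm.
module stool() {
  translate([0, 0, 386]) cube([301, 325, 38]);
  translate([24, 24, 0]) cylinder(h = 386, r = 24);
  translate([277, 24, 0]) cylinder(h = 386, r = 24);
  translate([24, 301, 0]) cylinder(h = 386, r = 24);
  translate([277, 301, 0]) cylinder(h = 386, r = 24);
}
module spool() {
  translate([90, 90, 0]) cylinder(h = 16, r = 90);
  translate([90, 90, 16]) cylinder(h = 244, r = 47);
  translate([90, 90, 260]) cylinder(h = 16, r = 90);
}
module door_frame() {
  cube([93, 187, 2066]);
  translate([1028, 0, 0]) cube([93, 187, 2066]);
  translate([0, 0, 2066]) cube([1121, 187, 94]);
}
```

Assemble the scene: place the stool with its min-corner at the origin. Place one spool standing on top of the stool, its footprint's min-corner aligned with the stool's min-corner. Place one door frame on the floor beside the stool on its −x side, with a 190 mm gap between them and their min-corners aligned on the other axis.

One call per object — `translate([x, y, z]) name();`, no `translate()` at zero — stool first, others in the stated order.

stool();
translate([0, 0, 424]) spool();
translate([-1311, 0, 0]) door_frame();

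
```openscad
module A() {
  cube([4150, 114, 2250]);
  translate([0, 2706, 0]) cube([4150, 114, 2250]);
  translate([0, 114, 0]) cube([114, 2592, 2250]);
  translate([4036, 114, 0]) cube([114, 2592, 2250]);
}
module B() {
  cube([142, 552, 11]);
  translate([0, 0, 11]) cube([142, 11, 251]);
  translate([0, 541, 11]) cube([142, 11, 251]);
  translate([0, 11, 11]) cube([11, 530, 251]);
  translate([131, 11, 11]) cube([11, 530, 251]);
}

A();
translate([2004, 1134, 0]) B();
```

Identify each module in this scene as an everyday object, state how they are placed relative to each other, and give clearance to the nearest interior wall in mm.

Clearances: x = 1890, y = 1020; minimum 1020 mm.

A is a house frame. B is an open box. The open box sits inside the house frame, centred. The clearance to the nearest interior wall is 1020 mm.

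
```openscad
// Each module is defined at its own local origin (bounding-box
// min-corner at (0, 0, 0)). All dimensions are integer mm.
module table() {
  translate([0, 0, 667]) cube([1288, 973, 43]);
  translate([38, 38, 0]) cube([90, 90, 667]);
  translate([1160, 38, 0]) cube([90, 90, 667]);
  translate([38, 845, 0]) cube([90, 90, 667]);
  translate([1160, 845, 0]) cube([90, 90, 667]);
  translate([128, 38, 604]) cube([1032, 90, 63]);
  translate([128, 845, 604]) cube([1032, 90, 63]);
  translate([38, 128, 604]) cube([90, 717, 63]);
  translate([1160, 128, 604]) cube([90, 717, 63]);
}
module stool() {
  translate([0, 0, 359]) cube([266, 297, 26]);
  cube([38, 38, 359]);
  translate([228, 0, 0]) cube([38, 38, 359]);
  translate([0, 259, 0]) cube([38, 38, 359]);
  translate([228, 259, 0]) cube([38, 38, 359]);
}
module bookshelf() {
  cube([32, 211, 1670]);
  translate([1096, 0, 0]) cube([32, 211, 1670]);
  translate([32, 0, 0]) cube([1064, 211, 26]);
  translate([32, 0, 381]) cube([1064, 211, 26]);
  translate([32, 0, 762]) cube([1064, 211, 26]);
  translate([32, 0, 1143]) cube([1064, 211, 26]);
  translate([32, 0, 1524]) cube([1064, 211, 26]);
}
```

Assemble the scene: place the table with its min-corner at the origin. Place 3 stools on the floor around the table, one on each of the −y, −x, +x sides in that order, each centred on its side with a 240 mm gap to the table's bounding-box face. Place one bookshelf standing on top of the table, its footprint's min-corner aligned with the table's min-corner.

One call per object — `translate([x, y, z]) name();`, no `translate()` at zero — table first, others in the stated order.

table();
translate([511, -537, 0]) stool();
translate([-506, 338, 0]) stool();
translate([1528, 338, 0]) stool();
translate([0, 0, 710]) bookshelf();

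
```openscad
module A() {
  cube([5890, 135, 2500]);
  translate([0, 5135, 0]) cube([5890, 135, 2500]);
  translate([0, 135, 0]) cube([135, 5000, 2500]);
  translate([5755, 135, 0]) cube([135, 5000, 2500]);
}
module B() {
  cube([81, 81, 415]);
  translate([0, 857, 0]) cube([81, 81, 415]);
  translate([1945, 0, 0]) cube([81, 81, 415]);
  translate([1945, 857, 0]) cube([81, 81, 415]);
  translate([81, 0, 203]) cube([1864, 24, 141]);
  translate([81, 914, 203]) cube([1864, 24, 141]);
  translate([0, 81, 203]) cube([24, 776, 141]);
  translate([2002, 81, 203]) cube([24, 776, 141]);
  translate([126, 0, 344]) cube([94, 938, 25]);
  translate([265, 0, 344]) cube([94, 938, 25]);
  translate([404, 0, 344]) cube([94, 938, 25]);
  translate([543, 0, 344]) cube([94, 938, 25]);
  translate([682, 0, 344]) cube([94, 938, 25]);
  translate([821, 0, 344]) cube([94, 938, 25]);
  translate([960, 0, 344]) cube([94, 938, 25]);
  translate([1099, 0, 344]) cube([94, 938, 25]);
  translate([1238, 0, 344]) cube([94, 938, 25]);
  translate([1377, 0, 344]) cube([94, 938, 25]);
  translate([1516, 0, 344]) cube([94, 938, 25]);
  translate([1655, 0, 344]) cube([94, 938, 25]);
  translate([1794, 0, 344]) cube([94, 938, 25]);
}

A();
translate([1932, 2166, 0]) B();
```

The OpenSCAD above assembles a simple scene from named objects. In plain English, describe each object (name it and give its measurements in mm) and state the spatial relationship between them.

A is the wall frame of a small rectangular building: four walls, each 2500 mm tall and 135 mm thick, enclosing a footprint 5890 mm (x) by 5270 mm (y) outside-to-outside, with no floor or roof. The front and back walls (the −y and +y sides) span the full width; the two side walls fit between them.

B is a bed frame 2026 mm long (x) by 938 mm wide (y). Four 81×81 mm corner posts, 415 mm tall, at the corners of the footprint. Four rails of 24 mm thickness and 141 mm height run between adjacent posts with their undersides at z = 203 mm, their outer faces flush with the outside of the frame (the two x-running rails run between the posts' inner faces; the two y-running rails run between the posts' inner faces). 13 slats, each 94 mm wide (x) and 25 mm thick, lie across the top of the two x-running rails, running the full 938 mm width of the frame in y; the slats are evenly spaced along x between the inner faces of the end posts with equal gaps (rounded down to the nearest mm) at the −x end and between each pair — any rounding remainder accumulates at the +x end.

The bed frame sits inside the house frame, centred.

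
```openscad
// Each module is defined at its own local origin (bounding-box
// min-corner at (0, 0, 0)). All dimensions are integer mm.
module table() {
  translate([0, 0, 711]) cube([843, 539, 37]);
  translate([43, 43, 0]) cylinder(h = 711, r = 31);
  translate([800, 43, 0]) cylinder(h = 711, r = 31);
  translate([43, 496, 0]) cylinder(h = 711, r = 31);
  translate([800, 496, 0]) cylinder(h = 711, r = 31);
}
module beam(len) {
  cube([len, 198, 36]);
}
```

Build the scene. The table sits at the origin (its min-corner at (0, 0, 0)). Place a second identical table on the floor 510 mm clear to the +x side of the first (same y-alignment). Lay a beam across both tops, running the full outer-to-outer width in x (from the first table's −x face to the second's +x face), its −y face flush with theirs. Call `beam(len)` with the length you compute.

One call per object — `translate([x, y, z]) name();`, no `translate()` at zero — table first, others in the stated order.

table();
translate([1353, 0, 0]) table();
translate([0, 0, 748]) beam(2196);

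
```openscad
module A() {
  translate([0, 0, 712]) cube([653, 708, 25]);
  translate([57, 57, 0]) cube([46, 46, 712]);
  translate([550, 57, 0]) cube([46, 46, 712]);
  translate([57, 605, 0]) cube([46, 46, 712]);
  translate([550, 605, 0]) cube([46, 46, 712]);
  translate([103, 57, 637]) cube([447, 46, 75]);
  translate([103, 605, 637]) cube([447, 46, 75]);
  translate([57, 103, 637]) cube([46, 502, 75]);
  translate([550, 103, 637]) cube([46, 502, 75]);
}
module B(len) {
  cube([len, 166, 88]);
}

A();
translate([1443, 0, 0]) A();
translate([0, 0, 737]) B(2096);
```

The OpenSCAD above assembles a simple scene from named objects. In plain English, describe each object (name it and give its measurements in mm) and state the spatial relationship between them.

A is a table with a 653×708 mm rectangular top, 25 mm thick, top surface at z = 737 mm, supported by four 46×46 mm square legs, each inset 57 mm from the nearest pair of top edges, running from the floor. Four apron rails, 46 mm thick and 75 mm tall, run between adjacent legs with their top edges flush with the underside of the top and their outer faces flush with the legs' outer faces.

B is a rectangular beam 2096 mm long (x), 166 mm deep (y), 88 mm thick (z).

The beam spans the tops of two tables placed 790 mm apart, resting at z = 737 mm.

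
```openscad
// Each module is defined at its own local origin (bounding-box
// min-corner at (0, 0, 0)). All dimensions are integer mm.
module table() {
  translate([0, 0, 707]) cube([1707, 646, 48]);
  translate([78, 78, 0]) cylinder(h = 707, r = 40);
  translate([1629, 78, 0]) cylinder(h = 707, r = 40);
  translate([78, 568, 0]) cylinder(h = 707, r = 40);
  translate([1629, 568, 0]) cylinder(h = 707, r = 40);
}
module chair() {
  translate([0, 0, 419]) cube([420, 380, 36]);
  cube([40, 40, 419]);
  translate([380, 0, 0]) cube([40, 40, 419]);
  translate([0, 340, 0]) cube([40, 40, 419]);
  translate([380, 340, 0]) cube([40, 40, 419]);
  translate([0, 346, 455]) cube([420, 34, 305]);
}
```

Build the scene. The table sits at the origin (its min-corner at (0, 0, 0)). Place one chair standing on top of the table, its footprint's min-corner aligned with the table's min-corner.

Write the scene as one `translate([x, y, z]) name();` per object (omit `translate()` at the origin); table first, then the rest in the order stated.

table();
translate([0, 0, 755]) chair();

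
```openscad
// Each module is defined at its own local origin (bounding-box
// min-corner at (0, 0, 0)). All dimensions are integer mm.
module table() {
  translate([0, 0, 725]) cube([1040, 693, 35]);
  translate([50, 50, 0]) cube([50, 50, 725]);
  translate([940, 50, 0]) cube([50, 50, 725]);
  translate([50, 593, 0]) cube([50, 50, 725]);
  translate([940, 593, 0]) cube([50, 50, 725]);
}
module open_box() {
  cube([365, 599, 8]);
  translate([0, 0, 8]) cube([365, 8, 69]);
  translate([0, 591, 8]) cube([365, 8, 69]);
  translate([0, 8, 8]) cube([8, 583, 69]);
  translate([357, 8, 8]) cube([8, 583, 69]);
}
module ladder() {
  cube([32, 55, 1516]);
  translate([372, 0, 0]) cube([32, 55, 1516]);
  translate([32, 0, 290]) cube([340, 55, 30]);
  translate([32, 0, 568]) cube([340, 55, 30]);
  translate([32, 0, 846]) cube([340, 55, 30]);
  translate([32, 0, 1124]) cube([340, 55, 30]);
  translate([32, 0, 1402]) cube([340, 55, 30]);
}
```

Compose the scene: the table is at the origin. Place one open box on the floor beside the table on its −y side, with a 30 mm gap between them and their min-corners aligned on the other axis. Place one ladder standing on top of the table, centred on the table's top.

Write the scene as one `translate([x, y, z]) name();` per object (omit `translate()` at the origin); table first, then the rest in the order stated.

table();
translate([0, -629, 0]) open_box();
translate([318, 319, 760]) ladder();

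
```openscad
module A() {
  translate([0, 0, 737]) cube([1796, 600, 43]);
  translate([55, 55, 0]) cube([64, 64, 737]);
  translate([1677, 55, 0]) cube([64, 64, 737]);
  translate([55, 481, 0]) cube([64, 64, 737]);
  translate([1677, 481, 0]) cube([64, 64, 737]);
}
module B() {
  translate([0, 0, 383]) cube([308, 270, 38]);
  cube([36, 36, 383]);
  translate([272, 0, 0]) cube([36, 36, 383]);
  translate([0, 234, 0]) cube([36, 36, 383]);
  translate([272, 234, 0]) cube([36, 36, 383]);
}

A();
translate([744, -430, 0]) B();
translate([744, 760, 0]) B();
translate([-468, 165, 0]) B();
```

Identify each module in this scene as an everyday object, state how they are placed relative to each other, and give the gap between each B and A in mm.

Each stool's nearest face is 160 mm from the table's bounding box.

A is a table. B is a stool. Three stools sit around the table at the −y, +y, −x sides. The gap between each stool and the table is 160 mm.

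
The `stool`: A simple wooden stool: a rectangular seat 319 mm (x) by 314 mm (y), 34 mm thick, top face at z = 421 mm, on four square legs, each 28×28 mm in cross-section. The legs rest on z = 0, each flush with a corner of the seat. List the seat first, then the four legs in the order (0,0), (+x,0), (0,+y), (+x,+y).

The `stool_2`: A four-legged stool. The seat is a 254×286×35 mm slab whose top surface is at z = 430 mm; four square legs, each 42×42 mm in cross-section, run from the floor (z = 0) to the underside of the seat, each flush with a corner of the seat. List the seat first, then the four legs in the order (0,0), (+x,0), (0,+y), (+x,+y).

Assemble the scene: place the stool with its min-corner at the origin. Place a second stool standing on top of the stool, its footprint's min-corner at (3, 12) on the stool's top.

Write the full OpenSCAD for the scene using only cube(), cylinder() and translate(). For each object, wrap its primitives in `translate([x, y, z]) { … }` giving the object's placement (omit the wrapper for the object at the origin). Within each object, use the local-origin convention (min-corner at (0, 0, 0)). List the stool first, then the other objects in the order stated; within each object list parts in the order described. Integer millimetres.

translate([0, 0, 387]) cube([319, 314, 34]);
cube([28, 28, 387]);
translate([291, 0, 0]) cube([28, 28, 387]);
translate([0, 286, 0]) cube([28, 28, 387]);
translate([291, 286, 0]) cube([28, 28, 387]);
translate([3, 12, 421]) {
  translate([0, 0, 395]) cube([254, 286, 35]);
  cube([42, 42, 395]);
  translate([212, 0, 0]) cube([42, 42, 395]);
  translate([0, 244, 0]) cube([42, 42, 395]);
  translate([212, 244, 0]) cube([42, 42, 395]);
}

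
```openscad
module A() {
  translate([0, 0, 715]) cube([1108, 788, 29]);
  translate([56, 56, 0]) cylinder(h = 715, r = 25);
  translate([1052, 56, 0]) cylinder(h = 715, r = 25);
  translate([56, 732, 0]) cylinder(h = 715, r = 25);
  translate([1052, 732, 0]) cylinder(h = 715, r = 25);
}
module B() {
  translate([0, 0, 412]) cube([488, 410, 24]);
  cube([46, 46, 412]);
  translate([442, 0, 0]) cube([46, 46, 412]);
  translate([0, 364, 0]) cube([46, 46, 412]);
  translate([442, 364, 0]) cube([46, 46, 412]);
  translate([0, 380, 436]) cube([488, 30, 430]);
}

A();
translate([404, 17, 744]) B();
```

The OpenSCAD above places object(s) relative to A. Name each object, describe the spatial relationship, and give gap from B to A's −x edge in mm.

A is a table. B is a chair. The chair is on top of the table. The gap from the chair to the table's −x edge is 404 mm.

The chair's min-x is at 404; the table's min-x is 0; gap = 404 mm.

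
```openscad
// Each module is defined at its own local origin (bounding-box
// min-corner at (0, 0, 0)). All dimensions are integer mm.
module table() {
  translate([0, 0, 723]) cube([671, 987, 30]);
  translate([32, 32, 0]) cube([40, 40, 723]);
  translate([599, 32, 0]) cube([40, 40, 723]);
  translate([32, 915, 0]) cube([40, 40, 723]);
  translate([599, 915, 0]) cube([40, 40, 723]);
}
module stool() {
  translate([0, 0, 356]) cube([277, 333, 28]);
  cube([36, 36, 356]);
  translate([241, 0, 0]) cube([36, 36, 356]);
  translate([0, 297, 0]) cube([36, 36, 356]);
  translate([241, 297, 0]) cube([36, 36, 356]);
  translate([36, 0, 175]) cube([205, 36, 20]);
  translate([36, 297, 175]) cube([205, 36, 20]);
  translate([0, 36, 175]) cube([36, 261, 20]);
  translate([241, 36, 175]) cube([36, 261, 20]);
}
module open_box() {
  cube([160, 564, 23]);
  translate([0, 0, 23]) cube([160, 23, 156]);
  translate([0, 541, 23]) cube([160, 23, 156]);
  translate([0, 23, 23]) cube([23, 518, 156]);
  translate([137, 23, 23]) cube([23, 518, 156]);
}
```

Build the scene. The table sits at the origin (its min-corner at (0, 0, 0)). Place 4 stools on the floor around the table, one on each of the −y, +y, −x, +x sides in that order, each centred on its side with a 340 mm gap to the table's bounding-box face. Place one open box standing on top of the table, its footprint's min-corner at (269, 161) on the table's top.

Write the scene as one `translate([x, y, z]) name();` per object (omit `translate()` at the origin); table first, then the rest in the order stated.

table();
translate([197, -673, 0]) stool();
translate([197, 1327, 0]) stool();
translate([-617, 327, 0]) stool();
translate([1011, 327, 0]) stool();
translate([269, 161, 753]) open_box();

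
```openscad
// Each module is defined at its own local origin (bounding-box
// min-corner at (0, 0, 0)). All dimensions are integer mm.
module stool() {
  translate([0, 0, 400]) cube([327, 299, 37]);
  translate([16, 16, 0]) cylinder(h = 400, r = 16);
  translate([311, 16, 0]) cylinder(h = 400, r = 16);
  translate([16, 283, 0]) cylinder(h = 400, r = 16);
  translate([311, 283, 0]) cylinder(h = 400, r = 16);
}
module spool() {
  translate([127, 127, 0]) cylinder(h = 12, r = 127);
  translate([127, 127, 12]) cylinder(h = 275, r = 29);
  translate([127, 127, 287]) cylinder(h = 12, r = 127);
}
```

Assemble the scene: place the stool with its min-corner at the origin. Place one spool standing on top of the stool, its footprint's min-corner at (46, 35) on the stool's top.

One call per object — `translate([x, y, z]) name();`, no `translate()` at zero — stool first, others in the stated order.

stool();
translate([46, 35, 437]) spool();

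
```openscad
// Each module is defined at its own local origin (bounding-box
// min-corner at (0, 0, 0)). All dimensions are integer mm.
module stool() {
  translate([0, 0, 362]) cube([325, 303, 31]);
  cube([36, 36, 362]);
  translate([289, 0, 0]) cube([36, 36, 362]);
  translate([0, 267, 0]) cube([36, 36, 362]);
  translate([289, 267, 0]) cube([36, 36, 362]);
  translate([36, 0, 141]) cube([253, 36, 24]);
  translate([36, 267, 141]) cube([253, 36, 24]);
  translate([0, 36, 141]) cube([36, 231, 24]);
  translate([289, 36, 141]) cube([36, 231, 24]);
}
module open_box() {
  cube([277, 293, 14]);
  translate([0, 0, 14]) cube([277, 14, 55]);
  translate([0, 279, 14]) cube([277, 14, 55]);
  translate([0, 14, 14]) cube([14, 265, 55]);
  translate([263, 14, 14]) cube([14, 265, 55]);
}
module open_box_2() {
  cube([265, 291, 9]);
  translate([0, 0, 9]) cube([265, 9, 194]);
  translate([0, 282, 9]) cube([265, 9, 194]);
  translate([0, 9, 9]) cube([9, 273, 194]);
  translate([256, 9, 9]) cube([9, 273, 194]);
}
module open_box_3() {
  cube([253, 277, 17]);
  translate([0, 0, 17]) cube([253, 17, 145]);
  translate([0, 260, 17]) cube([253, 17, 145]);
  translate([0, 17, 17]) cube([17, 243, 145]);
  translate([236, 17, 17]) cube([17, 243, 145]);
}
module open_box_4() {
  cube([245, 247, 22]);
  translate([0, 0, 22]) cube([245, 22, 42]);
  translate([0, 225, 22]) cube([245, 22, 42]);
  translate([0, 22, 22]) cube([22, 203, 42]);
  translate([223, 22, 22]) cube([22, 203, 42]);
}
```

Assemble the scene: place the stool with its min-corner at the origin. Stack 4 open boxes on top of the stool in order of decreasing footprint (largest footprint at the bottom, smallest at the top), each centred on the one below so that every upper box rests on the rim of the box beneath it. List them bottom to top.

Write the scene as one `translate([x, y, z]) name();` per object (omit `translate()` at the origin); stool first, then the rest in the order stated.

stool();
translate([24, 5, 393]) open_box();
translate([30, 6, 462]) open_box_2();
translate([36, 13, 665]) open_box_3();
translate([40, 28, 827]) open_box_4();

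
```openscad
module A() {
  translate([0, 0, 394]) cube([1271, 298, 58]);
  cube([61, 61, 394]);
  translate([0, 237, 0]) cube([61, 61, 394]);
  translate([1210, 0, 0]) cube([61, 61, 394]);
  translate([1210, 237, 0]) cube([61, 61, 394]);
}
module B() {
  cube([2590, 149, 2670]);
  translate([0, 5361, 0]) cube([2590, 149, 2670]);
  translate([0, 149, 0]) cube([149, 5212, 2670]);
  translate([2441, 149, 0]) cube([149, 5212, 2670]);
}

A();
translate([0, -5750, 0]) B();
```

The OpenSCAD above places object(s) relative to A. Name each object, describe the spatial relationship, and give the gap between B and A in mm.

The house frame's nearest face is 240 mm from the bench's −y face.

A is a bench. B is a house frame. The house frame is on the floor beside the bench on its −y side. The gap between the house frame and the bench is 240 mm.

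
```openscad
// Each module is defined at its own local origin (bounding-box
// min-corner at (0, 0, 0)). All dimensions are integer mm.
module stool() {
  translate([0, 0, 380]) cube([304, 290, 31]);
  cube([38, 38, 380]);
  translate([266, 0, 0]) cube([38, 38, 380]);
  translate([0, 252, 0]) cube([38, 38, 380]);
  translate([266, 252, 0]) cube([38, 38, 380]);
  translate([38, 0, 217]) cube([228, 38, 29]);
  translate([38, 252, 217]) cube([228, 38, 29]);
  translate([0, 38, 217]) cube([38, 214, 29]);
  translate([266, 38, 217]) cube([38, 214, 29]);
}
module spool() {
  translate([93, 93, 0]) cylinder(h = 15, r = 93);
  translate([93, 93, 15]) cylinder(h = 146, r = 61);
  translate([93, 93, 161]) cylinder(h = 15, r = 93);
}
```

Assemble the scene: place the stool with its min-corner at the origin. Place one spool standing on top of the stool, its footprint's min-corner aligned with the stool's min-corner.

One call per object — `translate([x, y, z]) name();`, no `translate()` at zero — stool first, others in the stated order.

stool();
translate([0, 0, 411]) spool();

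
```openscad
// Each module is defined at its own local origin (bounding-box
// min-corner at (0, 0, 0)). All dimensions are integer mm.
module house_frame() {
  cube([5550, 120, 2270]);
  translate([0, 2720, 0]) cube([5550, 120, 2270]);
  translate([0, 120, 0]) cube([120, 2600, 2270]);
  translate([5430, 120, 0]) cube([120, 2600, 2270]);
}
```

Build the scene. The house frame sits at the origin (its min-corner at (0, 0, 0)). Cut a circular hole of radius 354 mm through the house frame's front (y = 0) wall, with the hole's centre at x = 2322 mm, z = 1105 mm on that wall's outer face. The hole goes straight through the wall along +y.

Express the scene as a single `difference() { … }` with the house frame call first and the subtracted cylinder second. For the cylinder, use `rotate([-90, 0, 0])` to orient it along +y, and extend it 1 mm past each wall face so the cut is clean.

difference() {
  house_frame();
  translate([2322, -1, 1105]) rotate([-90, 0, 0]) cylinder(h = 122, r = 354);
}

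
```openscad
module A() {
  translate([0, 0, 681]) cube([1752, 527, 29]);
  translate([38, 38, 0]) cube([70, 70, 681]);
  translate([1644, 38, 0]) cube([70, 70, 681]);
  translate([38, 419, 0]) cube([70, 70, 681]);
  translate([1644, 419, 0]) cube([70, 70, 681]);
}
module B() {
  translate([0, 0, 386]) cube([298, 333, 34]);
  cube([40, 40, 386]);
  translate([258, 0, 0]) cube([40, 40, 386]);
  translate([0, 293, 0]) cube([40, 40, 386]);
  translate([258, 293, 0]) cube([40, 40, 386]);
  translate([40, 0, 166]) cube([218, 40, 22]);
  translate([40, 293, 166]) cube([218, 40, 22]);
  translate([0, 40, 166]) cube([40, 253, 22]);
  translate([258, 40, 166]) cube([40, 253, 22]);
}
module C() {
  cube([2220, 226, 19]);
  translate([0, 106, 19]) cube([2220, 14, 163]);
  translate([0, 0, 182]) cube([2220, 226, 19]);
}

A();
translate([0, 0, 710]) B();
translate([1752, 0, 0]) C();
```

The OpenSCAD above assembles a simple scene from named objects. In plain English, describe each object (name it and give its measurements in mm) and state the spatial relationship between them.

A is a table with a 1752×527 mm rectangular top, 29 mm thick, top surface at z = 710 mm, supported by four 70×70 mm square legs, each inset 38 mm from the nearest pair of top edges, running from the floor.

B is a four-legged stool. The seat is 298×333 mm, 34 mm thick, top at z = 420 mm. It stands on four square legs, each 40×40 mm in cross-section, from z = 0 to the seat underside, each flush with a corner of the seat. Four stretchers, 40 mm wide and 22 mm tall, connect adjacent legs with their undersides at z = 166 mm, each running between the inner faces of the legs it joins and aligned with the legs' outer faces on the other axis.

C is an I-beam lying along x, 2220 mm long. Overall section height 201 mm. Two flanges 226 mm wide (y) and 19 mm thick, one on the floor and one at the top; a web 14 mm thick runs between them, centred on the flange width.

The stool is on top of the table. The I-beam is against the table's +x side, with their −y faces flush.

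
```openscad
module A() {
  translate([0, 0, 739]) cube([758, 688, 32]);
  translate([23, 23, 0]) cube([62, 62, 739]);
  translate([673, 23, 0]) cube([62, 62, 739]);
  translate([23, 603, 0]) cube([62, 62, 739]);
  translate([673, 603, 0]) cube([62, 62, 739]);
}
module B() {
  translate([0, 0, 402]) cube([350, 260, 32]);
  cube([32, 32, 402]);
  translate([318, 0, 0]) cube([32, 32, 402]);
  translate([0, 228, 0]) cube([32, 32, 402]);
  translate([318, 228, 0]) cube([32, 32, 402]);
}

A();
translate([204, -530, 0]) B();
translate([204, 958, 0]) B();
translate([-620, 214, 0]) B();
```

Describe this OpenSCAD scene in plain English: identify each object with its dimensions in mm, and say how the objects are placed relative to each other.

A is a rectangular dining table. The top is 758×688×32 mm with its upper surface at z = 771 mm. It stands on four 62×62 mm square legs, each inset 23 mm from the nearest pair of top edges, running from the floor to the underside of the top.

B is a simple wooden stool: a rectangular seat 350 mm (x) by 260 mm (y), 32 mm thick, top face at z = 434 mm, on four square legs, each 32×32 mm in cross-section. The legs rest on z = 0, each flush with a corner of the seat.

Three stools sit around the table at the −y, +y, −x sides.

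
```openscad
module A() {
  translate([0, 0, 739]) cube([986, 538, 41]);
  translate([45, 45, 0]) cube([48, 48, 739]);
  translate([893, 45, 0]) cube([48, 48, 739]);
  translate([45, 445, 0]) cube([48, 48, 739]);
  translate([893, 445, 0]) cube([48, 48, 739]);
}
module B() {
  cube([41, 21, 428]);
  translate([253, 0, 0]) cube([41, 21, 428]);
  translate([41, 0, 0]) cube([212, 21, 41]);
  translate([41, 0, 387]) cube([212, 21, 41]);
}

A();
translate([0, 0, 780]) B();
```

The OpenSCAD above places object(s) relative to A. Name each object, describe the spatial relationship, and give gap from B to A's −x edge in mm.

A is a table. B is a picture frame. The picture frame is on top of the table. The gap from the picture frame to the table's −x edge is 0 mm.

The picture frame's min-x is at 0; the table's min-x is 0; gap = 0 mm.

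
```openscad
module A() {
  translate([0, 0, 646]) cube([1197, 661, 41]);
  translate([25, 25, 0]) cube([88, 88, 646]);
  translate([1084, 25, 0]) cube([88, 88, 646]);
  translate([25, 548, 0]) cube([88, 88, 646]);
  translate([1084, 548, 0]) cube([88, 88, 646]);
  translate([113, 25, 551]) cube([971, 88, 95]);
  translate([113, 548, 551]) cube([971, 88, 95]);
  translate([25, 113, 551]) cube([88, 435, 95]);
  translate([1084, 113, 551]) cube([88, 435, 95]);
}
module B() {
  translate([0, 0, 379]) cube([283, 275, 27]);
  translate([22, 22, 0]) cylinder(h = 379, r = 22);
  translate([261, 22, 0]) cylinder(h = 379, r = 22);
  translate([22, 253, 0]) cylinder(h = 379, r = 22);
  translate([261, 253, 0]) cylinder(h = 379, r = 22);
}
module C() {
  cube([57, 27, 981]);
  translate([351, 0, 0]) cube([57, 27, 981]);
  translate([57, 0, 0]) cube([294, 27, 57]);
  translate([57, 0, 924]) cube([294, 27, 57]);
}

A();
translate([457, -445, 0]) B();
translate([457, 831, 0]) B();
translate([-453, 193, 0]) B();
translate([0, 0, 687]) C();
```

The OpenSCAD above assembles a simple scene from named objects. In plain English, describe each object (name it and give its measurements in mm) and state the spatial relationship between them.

A is a table: top 1197 mm (x) × 661 mm (y), 41 mm thick, upper face at z = 687 mm, on four 88×88 mm square legs, each inset 25 mm from the nearest pair of top edges, running from z = 0 to the bottom of the top. Four apron rails, 88 mm thick and 95 mm tall, run between adjacent legs with their top edges flush with the underside of the top and their outer faces flush with the legs' outer faces.

B is a four-legged stool. The seat is 283×275 mm, 27 mm thick, top at z = 406 mm. It stands on four round legs, each 44 mm in diameter, from z = 0 to the seat underside, each leg's axis is inset half a diameter from the nearest pair of seat edges (so the leg's bounding box is flush with the corner).

C is a picture frame with a 294×867 mm rectangular opening (x by z) and a uniform 57 mm border on every side. Frame depth is 27 mm along y. It is built from two vertical stiles running the full outside height and two horizontal rails spanning the gap between the stiles.

Three stools sit around the table at the −y, +y, −x sides. The picture frame is on top of the table.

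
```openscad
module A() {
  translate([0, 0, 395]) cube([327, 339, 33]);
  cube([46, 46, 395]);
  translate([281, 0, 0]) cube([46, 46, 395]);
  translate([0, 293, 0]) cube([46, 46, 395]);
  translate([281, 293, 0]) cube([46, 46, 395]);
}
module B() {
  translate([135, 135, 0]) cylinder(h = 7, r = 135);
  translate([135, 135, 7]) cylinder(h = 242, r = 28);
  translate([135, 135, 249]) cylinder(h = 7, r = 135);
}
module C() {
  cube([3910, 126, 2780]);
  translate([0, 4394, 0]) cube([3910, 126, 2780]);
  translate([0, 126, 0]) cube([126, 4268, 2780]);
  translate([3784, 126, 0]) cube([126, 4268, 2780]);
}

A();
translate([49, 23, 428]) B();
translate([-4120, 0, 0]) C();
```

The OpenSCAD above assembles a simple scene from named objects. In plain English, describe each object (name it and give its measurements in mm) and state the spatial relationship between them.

A is a four-legged stool. The seat is a 327×339×33 mm slab whose top surface is at z = 428 mm; four square legs, each 46×46 mm in cross-section, run from the floor (z = 0) to the underside of the seat, each flush with a corner of the seat.

B is a spool: two coaxial disc flanges of radius 135 mm and thickness 7 mm, joined by a core cylinder of radius 28 mm and height 242 mm. The lower flange rests on z = 0 and the three cylinders share a vertical axis.

C is the wall frame of a small rectangular building: four walls, each 2780 mm tall and 126 mm thick, enclosing a footprint 3910 mm (x) by 4520 mm (y) outside-to-outside, with no floor or roof. The front and back walls (the −y and +y sides) span the full width; the two side walls fit between them.

The spool is on top of the stool. The house frame is on the floor beside the stool on its −x side.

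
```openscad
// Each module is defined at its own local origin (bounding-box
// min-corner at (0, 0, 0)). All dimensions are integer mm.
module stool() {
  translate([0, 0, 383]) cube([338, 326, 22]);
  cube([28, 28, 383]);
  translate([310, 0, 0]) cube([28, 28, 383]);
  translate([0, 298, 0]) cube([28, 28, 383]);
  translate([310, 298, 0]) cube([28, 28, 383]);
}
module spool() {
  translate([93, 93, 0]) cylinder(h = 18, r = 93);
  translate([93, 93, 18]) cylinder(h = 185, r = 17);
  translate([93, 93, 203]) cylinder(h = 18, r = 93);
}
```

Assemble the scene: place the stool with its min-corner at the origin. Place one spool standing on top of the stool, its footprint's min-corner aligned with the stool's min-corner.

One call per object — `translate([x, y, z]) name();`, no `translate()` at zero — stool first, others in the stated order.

stool();
translate([0, 0, 405]) spool();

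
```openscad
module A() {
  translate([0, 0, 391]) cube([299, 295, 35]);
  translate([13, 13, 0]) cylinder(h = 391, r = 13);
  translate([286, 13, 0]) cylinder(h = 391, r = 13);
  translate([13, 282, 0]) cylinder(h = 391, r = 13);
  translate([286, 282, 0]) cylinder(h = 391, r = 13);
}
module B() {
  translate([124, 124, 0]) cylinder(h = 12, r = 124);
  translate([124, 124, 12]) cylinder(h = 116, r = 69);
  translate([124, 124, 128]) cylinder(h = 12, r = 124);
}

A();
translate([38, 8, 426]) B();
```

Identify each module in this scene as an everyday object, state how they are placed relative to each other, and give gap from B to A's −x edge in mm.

A is a stool. B is a spool. The spool is on top of the stool. The gap from the spool to the stool's −x edge is 38 mm.

The spool's min-x is at 38; the stool's min-x is 0; gap = 38 mm.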